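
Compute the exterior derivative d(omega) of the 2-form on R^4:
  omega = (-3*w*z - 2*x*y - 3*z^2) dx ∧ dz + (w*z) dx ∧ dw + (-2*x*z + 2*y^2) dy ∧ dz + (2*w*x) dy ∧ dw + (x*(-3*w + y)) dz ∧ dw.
d(omega) = (2*x - 2*z) dx ∧ dy ∧ dz + (-4*w + y - 3*z) dx ∧ dz ∧ dw + (2*w) dx ∧ dy ∧ dw + (x) dy ∧ dz ∧ dw

For a 2-form omega = sum_{i<j} g_{ij} dx_i ∧ dx_j, the exterior derivative is
  d(omega) = sum_{i<j} d(g_{ij}) ∧ dx_i ∧ dx_j = sum_{i<j, k} (∂g_{ij}/∂x_k) dx_k ∧ dx_i ∧ dx_j.
Expand each term, using dx_k ∧ dx_i ∧ dx_j = sgn(permutation) dx_{(a)} ∧ dx_{(b)} ∧ dx_{(c)} with (a < b < c) sorted:
  d(-3*w*z - 2*x*y - 3*z^2) includes (∂/∂y)(-3*w*z - 2*x*y - 3*z^2) dy = (-2*x) dy, which multiplied by dx ∧ dz gives (2*x) dx ∧ dy ∧ dz
  d(-3*w*z - 2*x*y - 3*z^2) includes (∂/∂w)(-3*w*z - 2*x*y - 3*z^2) dw = (-3*z) dw, which multiplied by dx ∧ dz gives (-3*z) dx ∧ dz ∧ dw
  d(w*z) includes (∂/∂z)(w*z) dz = (w) dz, which multiplied by dx ∧ dw gives (-w) dx ∧ dz ∧ dw
  d(-2*x*z + 2*y^2) includes (∂/∂x)(-2*x*z + 2*y^2) dx = (-2*z) dx, which multiplied by dy ∧ dz gives (-2*z) dx ∧ dy ∧ dz
  d(2*w*x) includes (∂/∂x)(2*w*x) dx = (2*w) dx, which multiplied by dy ∧ dw gives (2*w) dx ∧ dy ∧ dw
  d(x*(-3*w + y)) includes (∂/∂x)(x*(-3*w + y)) dx = (-3*w + y) dx, which multiplied by dz ∧ dw gives (-3*w + y) dx ∧ dz ∧ dw
  d(x*(-3*w + y)) includes (∂/∂y)(x*(-3*w + y)) dy = (x) dy, which multiplied by dz ∧ dw gives (x) dy ∧ dz ∧ dw
Collecting like 3-forms: d(omega) = (2*x - 2*z) dx ∧ dy ∧ dz + (-4*w + y - 3*z) dx ∧ dz ∧ dw + (2*w) dx ∧ dy ∧ dw + (x) dy ∧ dz ∧ dw.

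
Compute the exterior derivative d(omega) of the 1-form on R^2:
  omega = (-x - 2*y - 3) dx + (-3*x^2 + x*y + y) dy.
d(omega) = (-6*x + y + 2) dx ∧ dy

For a 1-form omega = sum_i f_i dx_i, the exterior derivative is
  d(omega) = sum_{i < j} (∂f_j/∂x_i - ∂f_i/∂x_j) dx_i ∧ dx_j.
  coefficient of dx ∧ dy: ∂f_2/∂x - ∂f_1/∂y = ∂(-3*x^2 + x*y + y)/∂x - ∂(-x - 2*y - 3)/∂y = -6*x + y + 2
Assembling: d(omega) = (-6*x + y + 2) dx ∧ dy.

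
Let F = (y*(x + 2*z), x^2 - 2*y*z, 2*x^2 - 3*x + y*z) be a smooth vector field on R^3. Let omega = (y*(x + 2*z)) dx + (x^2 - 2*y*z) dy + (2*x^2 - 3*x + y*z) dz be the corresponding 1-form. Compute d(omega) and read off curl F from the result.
d(omega) = (2*y + z) dy ∧ dz + (-4*x + 2*y + 3) dz ∧ dx + (x - 2*z) dx ∧ dy; curl F = (2*y + z, -4*x + 2*y + 3, x - 2*z)

d omega = sum_{i<j} (∂f_j/∂x_i - ∂f_i/∂x_j) dx_i ∧ dx_j. Under the identification (dy ∧ dz, dz ∧ dx, dx ∧ dy) ↔ (e_x, e_y, e_z), the coefficients are exactly the components of curl F. Compute:
  ∂R/∂y - ∂Q/∂z = (z) - (-2*y) = 2*y + z
  ∂P/∂z - ∂R/∂x = (2*y) - (4*x - 3) = -4*x + 2*y + 3
  ∂Q/∂x - ∂P/∂y = (2*x) - (x + 2*z) = x - 2*z.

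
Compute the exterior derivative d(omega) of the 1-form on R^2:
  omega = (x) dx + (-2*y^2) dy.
d(omega) = 0

For a 1-form omega = sum_i f_i dx_i, the exterior derivative is
  d(omega) = sum_{i < j} (∂f_j/∂x_i - ∂f_i/∂x_j) dx_i ∧ dx_j.

Assembling: d(omega) = 0.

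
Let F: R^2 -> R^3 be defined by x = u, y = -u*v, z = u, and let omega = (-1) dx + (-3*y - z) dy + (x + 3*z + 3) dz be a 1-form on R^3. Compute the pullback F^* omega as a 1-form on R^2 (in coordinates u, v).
F^* omega = (-3*u*v^2 + u*v + 4*u + 2) du + (u^2*(1 - 3*v)) dv

Using F^*(f dg) = (f ∘ F) d(g ∘ F), substitute each coordinate x_i by F_i(u, v) in f_i, and replace dx_i by d F_i = (∂F_i/∂u) du + (∂F_i/∂v) dv.
  For the x component: f_1(F) = -1; d F_1 = (1) du + (0) dv
  For the y component: f_2(F) = u*(3*v - 1); d F_2 = (-v) du + (-u) dv
  For the z component: f_3(F) = 4*u + 3; d F_3 = (1) du + (0) dv
Combining and collecting du, dv coefficients:
  coeff of du: -3*u*v^2 + u*v + 4*u + 2
  coeff of dv: u^2*(1 - 3*v)
F^* omega = (-3*u*v^2 + u*v + 4*u + 2) du + (u^2*(1 - 3*v)) dv.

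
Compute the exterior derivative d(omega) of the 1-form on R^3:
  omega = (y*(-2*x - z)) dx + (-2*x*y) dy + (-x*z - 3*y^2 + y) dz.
d(omega) = (2*x - 2*y + z) dx ∧ dy + (y - z) dx ∧ dz + (1 - 6*y) dy ∧ dz

For a 1-form omega = sum_i f_i dx_i, the exterior derivative is
  d(omega) = sum_{i < j} (∂f_j/∂x_i - ∂f_i/∂x_j) dx_i ∧ dx_j.
  coefficient of dx ∧ dy: ∂f_2/∂x - ∂f_1/∂y = ∂(-2*x*y)/∂x - ∂(y*(-2*x - z))/∂y = 2*x - 2*y + z
  coefficient of dx ∧ dz: ∂f_3/∂x - ∂f_1/∂z = ∂(-x*z - 3*y^2 + y)/∂x - ∂(y*(-2*x - z))/∂z = y - z
  coefficient of dy ∧ dz: ∂f_3/∂y - ∂f_2/∂z = ∂(-x*z - 3*y^2 + y)/∂y - ∂(-2*x*y)/∂z = 1 - 6*y
Assembling: d(omega) = (2*x - 2*y + z) dx ∧ dy + (y - z) dx ∧ dz + (1 - 6*y) dy ∧ dz.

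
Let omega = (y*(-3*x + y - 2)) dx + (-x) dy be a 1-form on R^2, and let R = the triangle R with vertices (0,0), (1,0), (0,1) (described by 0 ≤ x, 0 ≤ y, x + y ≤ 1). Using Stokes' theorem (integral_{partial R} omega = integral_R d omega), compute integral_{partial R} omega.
integral_(partial R) omega = 2/3

Stokes: integral_partial_R omega = integral_R d omega with d omega = (∂Q/∂x - ∂P/∂y) dx ∧ dy.
  ∂Q/∂x = -1
  ∂P/∂y = -3*x + 2*y - 2
  integrand = ∂Q/∂x - ∂P/∂y = 3*x - 2*y + 1.
Integrating over R: integral_0^1 integral_0^{1-x} (3*x - 2*y + 1) dy dx = 2/3.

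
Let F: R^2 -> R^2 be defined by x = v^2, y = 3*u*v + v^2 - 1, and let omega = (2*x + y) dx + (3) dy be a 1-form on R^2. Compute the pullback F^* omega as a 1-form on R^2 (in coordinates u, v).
F^* omega = (9*v) du + (6*u*v^2 + 9*u + 6*v^3 + 4*v) dv

Using F^*(f dg) = (f ∘ F) d(g ∘ F), substitute each coordinate x_i by F_i(u, v) in f_i, and replace dx_i by d F_i = (∂F_i/∂u) du + (∂F_i/∂v) dv.
  For the x component: f_1(F) = 3*u*v + 3*v^2 - 1; d F_1 = (0) du + (2*v) dv
  For the y component: f_2(F) = 3; d F_2 = (3*v) du + (3*u + 2*v) dv
Combining and collecting du, dv coefficients:
  coeff of du: 9*v
  coeff of dv: 6*u*v^2 + 9*u + 6*v^3 + 4*v
F^* omega = (9*v) du + (6*u*v^2 + 9*u + 6*v^3 + 4*v) dv.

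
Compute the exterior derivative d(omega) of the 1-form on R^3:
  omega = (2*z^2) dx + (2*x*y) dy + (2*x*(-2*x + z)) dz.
d(omega) = (2*y) dx ∧ dy + (-8*x - 2*z) dx ∧ dz

For a 1-form omega = sum_i f_i dx_i, the exterior derivative is
  d(omega) = sum_{i < j} (∂f_j/∂x_i - ∂f_i/∂x_j) dx_i ∧ dx_j.
  coefficient of dx ∧ dy: ∂f_2/∂x - ∂f_1/∂y = ∂(2*x*y)/∂x - ∂(2*z^2)/∂y = 2*y
  coefficient of dx ∧ dz: ∂f_3/∂x - ∂f_1/∂z = ∂(2*x*(-2*x + z))/∂x - ∂(2*z^2)/∂z = -8*x - 2*z
Assembling: d(omega) = (2*y) dx ∧ dy + (-8*x - 2*z) dx ∧ dz.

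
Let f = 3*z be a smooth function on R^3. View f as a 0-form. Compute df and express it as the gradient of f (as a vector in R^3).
df = (0) dx + (0) dy + (3) dz; grad f = (0, 0, 3)

For a 0-form f, d f = (∂f/∂x) dx + (∂f/∂y) dy + (∂f/∂z) dz. The components of the vector representation are exactly the entries of grad f in Cartesian coordinates:
  ∂f/∂x = 0
  ∂f/∂y = 0
  ∂f/∂z = 3.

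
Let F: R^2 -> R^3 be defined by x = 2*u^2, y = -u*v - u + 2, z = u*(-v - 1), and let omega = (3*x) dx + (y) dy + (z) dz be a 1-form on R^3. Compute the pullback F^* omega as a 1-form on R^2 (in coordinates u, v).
F^* omega = (24*u^3 + 2*u*v^2 + 4*u*v + 2*u - 2*v - 2) du + (2*u*(u*v + u - 1)) dv

Using F^*(f dg) = (f ∘ F) d(g ∘ F), substitute each coordinate x_i by F_i(u, v) in f_i, and replace dx_i by d F_i = (∂F_i/∂u) du + (∂F_i/∂v) dv.
  For the x component: f_1(F) = 6*u^2; d F_1 = (4*u) du + (0) dv
  For the y component: f_2(F) = -u*v - u + 2; d F_2 = (-v - 1) du + (-u) dv
  For the z component: f_3(F) = u*(-v - 1); d F_3 = (-v - 1) du + (-u) dv
Combining and collecting du, dv coefficients:
  coeff of du: 24*u^3 + 2*u*v^2 + 4*u*v + 2*u - 2*v - 2
  coeff of dv: 2*u*(u*v + u - 1)
F^* omega = (24*u^3 + 2*u*v^2 + 4*u*v + 2*u - 2*v - 2) du + (2*u*(u*v + u - 1)) dv.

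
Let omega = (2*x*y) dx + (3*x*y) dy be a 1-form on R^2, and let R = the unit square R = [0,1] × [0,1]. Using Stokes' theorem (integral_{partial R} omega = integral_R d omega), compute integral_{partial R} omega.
integral_(partial R) omega = 1/2

Stokes: integral_partial_R omega = integral_R d omega with d omega = (∂Q/∂x - ∂P/∂y) dx ∧ dy.
  ∂Q/∂x = 3*y
  ∂P/∂y = 2*x
  integrand = ∂Q/∂x - ∂P/∂y = -2*x + 3*y.
Integrating over R: integral_0^1 integral_0^1 (-2*x + 3*y) dx dy = 1/2.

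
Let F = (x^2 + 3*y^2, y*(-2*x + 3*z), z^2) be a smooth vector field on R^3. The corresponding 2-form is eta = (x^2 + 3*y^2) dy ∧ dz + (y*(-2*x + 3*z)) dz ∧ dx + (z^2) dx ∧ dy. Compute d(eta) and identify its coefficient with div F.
d(eta) = (5*z) dx ∧ dy ∧ dz; div F = 5*z

For a 2-form in R^3 of the form above, applying d gives a 3-form with coefficient ∂P/∂x + ∂Q/∂y + ∂R/∂z:
  ∂P/∂x = 2*x
  ∂Q/∂y = -2*x + 3*z
  ∂R/∂z = 2*z
Sum = 5*z, which is exactly div F.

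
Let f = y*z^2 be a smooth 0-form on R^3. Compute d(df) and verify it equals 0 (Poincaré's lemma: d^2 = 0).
d(df) = 0

Step 1: df = sum_i (∂f/∂x_i) dx_i = (0) dx + (z^2) dy + (2*y*z) dz.
Step 2: Apply d again. Using the 1-form formula, the coefficient of dx ∧ dy in d(df) is ∂^2 f/∂x ∂y - ∂^2 f/∂y ∂x = (0) - (0) = 0 (equality of mixed partials for smooth f).
Similarly for dx ∧ dz and dy ∧ dz — all coefficients vanish. So d(df) = 0.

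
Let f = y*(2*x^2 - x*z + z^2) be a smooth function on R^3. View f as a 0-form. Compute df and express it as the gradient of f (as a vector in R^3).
df = (y*(4*x - z)) dx + (2*x^2 - x*z + z^2) dy + (y*(-x + 2*z)) dz; grad f = (y*(4*x - z), 2*x^2 - x*z + z^2, y*(-x + 2*z))

For a 0-form f, d f = (∂f/∂x) dx + (∂f/∂y) dy + (∂f/∂z) dz. The components of the vector representation are exactly the entries of grad f in Cartesian coordinates:
  ∂f/∂x = y*(4*x - z)
  ∂f/∂y = 2*x^2 - x*z + z^2
  ∂f/∂z = y*(-x + 2*z).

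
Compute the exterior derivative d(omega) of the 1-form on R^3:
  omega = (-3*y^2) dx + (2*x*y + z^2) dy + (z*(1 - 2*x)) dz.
d(omega) = (8*y) dx ∧ dy + (-2*z) dx ∧ dz + (-2*z) dy ∧ dz

For a 1-form omega = sum_i f_i dx_i, the exterior derivative is
  d(omega) = sum_{i < j} (∂f_j/∂x_i - ∂f_i/∂x_j) dx_i ∧ dx_j.
  coefficient of dx ∧ dy: ∂f_2/∂x - ∂f_1/∂y = ∂(2*x*y + z^2)/∂x - ∂(-3*y^2)/∂y = 8*y
  coefficient of dx ∧ dz: ∂f_3/∂x - ∂f_1/∂z = ∂(z*(1 - 2*x))/∂x - ∂(-3*y^2)/∂z = -2*z
  coefficient of dy ∧ dz: ∂f_3/∂y - ∂f_2/∂z = ∂(z*(1 - 2*x))/∂y - ∂(2*x*y + z^2)/∂z = -2*z
Assembling: d(omega) = (8*y) dx ∧ dy + (-2*z) dx ∧ dz + (-2*z) dy ∧ dz.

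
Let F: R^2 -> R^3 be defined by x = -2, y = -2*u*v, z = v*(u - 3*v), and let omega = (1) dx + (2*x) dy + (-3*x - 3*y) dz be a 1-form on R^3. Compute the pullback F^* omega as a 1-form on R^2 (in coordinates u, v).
F^* omega = (2*v*(3*u*v + 7)) du + (6*u^2*v - 36*u*v^2 + 14*u - 36*v) dv

Using F^*(f dg) = (f ∘ F) d(g ∘ F), substitute each coordinate x_i by F_i(u, v) in f_i, and replace dx_i by d F_i = (∂F_i/∂u) du + (∂F_i/∂v) dv.
  For the x component: f_1(F) = 1; d F_1 = (0) du + (0) dv
  For the y component: f_2(F) = -4; d F_2 = (-2*v) du + (-2*u) dv
  For the z component: f_3(F) = 6*u*v + 6; d F_3 = (v) du + (u - 6*v) dv
Combining and collecting du, dv coefficients:
  coeff of du: 2*v*(3*u*v + 7)
  coeff of dv: 6*u^2*v - 36*u*v^2 + 14*u - 36*v
F^* omega = (2*v*(3*u*v + 7)) du + (6*u^2*v - 36*u*v^2 + 14*u - 36*v) dv.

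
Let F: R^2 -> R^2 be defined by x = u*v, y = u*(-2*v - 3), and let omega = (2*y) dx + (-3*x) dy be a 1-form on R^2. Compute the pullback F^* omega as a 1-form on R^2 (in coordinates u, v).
F^* omega = (u*v*(2*v + 3)) du + (2*u^2*(v - 3)) dv

Using F^*(f dg) = (f ∘ F) d(g ∘ F), substitute each coordinate x_i by F_i(u, v) in f_i, and replace dx_i by d F_i = (∂F_i/∂u) du + (∂F_i/∂v) dv.
  For the x component: f_1(F) = 2*u*(-2*v - 3); d F_1 = (v) du + (u) dv
  For the y component: f_2(F) = -3*u*v; d F_2 = (-2*v - 3) du + (-2*u) dv
Combining and collecting du, dv coefficients:
  coeff of du: u*v*(2*v + 3)
  coeff of dv: 2*u^2*(v - 3)
F^* omega = (u*v*(2*v + 3)) du + (2*u^2*(v - 3)) dv.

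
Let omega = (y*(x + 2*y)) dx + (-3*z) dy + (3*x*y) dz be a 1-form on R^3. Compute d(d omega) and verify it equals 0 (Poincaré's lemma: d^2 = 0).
d(d omega) = 0

Step 1: d omega = sum_{i<j} (∂f_j/∂x_i - ∂f_i/∂x_j) dx_i ∧ dx_j:
  coeff of dx ∧ dy: -x - 4*y
  coeff of dx ∧ dz: 3*y
  coeff of dy ∧ dz: 3*x + 3
Step 2: Apply d again to each 2-form coefficient. The only possible 3-form in R^3 is dx ∧ dy ∧ dz, with coefficient
  ∂(coeff of dy∧dz)/∂x - ∂(coeff of dx∧dz)/∂y + ∂(coeff of dx∧dy)/∂z
  = ∂/∂x (3*x + 3) - ∂/∂y (3*y) + ∂/∂z (-x - 4*y).
Each of these terms simplifies to sums of mixed partials that cancel in pairs. The result is 0 (by equality of mixed partials for smooth functions — Schwarz / Clairaut).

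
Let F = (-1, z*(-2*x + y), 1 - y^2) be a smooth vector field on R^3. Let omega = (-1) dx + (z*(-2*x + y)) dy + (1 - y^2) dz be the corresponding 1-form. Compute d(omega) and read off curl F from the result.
d(omega) = (2*x - 3*y) dy ∧ dz + (0) dz ∧ dx + (-2*z) dx ∧ dy; curl F = (2*x - 3*y, 0, -2*z)

d omega = sum_{i<j} (∂f_j/∂x_i - ∂f_i/∂x_j) dx_i ∧ dx_j. Under the identification (dy ∧ dz, dz ∧ dx, dx ∧ dy) ↔ (e_x, e_y, e_z), the coefficients are exactly the components of curl F. Compute:
  ∂R/∂y - ∂Q/∂z = (-2*y) - (-2*x + y) = 2*x - 3*y
  ∂P/∂z - ∂R/∂x = (0) - (0) = 0
  ∂Q/∂x - ∂P/∂y = (-2*z) - (0) = -2*z.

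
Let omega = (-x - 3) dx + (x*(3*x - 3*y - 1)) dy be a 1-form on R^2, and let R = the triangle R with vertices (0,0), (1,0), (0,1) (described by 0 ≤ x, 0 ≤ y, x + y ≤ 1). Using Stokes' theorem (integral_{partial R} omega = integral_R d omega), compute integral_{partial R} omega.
integral_(partial R) omega = 0

Stokes: integral_partial_R omega = integral_R d omega with d omega = (∂Q/∂x - ∂P/∂y) dx ∧ dy.
  ∂Q/∂x = 6*x - 3*y - 1
  ∂P/∂y = 0
  integrand = ∂Q/∂x - ∂P/∂y = 6*x - 3*y - 1.
Integrating over R: integral_0^1 integral_0^{1-x} (6*x - 3*y - 1) dy dx = 0.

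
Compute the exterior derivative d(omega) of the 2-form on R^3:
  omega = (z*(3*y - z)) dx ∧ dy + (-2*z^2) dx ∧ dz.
d(omega) = (3*y - 2*z) dx ∧ dy ∧ dz

For a 2-form omega = sum_{i<j} g_{ij} dx_i ∧ dx_j, the exterior derivative is
  d(omega) = sum_{i<j} d(g_{ij}) ∧ dx_i ∧ dx_j = sum_{i<j, k} (∂g_{ij}/∂x_k) dx_k ∧ dx_i ∧ dx_j.
Expand each term, using dx_k ∧ dx_i ∧ dx_j = sgn(permutation) dx_{(a)} ∧ dx_{(b)} ∧ dx_{(c)} with (a < b < c) sorted:
  d(z*(3*y - z)) includes (∂/∂z)(z*(3*y - z)) dz = (3*y - 2*z) dz, which multiplied by dx ∧ dy gives (3*y - 2*z) dx ∧ dy ∧ dz
Collecting like 3-forms: d(omega) = (3*y - 2*z) dx ∧ dy ∧ dz.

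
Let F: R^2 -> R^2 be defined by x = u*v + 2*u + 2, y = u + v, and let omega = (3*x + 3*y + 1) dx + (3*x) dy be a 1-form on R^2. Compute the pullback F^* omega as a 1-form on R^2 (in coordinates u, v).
F^* omega = (3*u*v^2 + 18*u*v + 24*u + 3*v^2 + 13*v + 20) du + (3*u^2*v + 9*u^2 + 6*u*v + 13*u + 6) dv

Using F^*(f dg) = (f ∘ F) d(g ∘ F), substitute each coordinate x_i by F_i(u, v) in f_i, and replace dx_i by d F_i = (∂F_i/∂u) du + (∂F_i/∂v) dv.
  For the x component: f_1(F) = 3*u*v + 9*u + 3*v + 7; d F_1 = (v + 2) du + (u) dv
  For the y component: f_2(F) = 3*u*v + 6*u + 6; d F_2 = (1) du + (1) dv
Combining and collecting du, dv coefficients:
  coeff of du: 3*u*v^2 + 18*u*v + 24*u + 3*v^2 + 13*v + 20
  coeff of dv: 3*u^2*v + 9*u^2 + 6*u*v + 13*u + 6
F^* omega = (3*u*v^2 + 18*u*v + 24*u + 3*v^2 + 13*v + 20) du + (3*u^2*v + 9*u^2 + 6*u*v + 13*u + 6) dv.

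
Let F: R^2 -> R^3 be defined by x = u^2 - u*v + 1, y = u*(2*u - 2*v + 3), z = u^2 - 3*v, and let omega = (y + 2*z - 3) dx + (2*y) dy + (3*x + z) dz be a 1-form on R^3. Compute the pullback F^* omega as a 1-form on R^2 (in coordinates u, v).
F^* omega = (32*u^3 - 38*u^2*v + 42*u^2 + 10*u*v^2 - 45*u*v + 18*u + 6*v^2 + 3*v) du + (-12*u^3 + 10*u^2*v - 27*u^2 + 15*u*v + 3*u + 9*v - 9) dv

Using F^*(f dg) = (f ∘ F) d(g ∘ F), substitute each coordinate x_i by F_i(u, v) in f_i, and replace dx_i by d F_i = (∂F_i/∂u) du + (∂F_i/∂v) dv.
  For the x component: f_1(F) = 4*u^2 - 2*u*v + 3*u - 6*v - 3; d F_1 = (2*u - v) du + (-u) dv
  For the y component: f_2(F) = 2*u*(2*u - 2*v + 3); d F_2 = (4*u - 2*v + 3) du + (-2*u) dv
  For the z component: f_3(F) = 4*u^2 - 3*u*v - 3*v + 3; d F_3 = (2*u) du + (-3) dv
Combining and collecting du, dv coefficients:
  coeff of du: 32*u^3 - 38*u^2*v + 42*u^2 + 10*u*v^2 - 45*u*v + 18*u + 6*v^2 + 3*v
  coeff of dv: -12*u^3 + 10*u^2*v - 27*u^2 + 15*u*v + 3*u + 9*v - 9
F^* omega = (32*u^3 - 38*u^2*v + 42*u^2 + 10*u*v^2 - 45*u*v + 18*u + 6*v^2 + 3*v) du + (-12*u^3 + 10*u^2*v - 27*u^2 + 15*u*v + 3*u + 9*v - 9) dv.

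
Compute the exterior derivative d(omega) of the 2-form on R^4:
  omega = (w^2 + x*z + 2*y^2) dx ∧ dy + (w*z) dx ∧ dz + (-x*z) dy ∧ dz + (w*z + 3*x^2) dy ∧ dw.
d(omega) = (x - z) dx ∧ dy ∧ dz + (2*w + 6*x) dx ∧ dy ∧ dw + (z) dx ∧ dz ∧ dw + (-w) dy ∧ dz ∧ dw

For a 2-form omega = sum_{i<j} g_{ij} dx_i ∧ dx_j, the exterior derivative is
  d(omega) = sum_{i<j} d(g_{ij}) ∧ dx_i ∧ dx_j = sum_{i<j, k} (∂g_{ij}/∂x_k) dx_k ∧ dx_i ∧ dx_j.
Expand each term, using dx_k ∧ dx_i ∧ dx_j = sgn(permutation) dx_{(a)} ∧ dx_{(b)} ∧ dx_{(c)} with (a < b < c) sorted:
  d(w^2 + x*z + 2*y^2) includes (∂/∂z)(w^2 + x*z + 2*y^2) dz = (x) dz, which multiplied by dx ∧ dy gives (x) dx ∧ dy ∧ dz
  d(w^2 + x*z + 2*y^2) includes (∂/∂w)(w^2 + x*z + 2*y^2) dw = (2*w) dw, which multiplied by dx ∧ dy gives (2*w) dx ∧ dy ∧ dw
  d(w*z) includes (∂/∂w)(w*z) dw = (z) dw, which multiplied by dx ∧ dz gives (z) dx ∧ dz ∧ dw
  d(-x*z) includes (∂/∂x)(-x*z) dx = (-z) dx, which multiplied by dy ∧ dz gives (-z) dx ∧ dy ∧ dz
  d(w*z + 3*x^2) includes (∂/∂x)(w*z + 3*x^2) dx = (6*x) dx, which multiplied by dy ∧ dw gives (6*x) dx ∧ dy ∧ dw
  d(w*z + 3*x^2) includes (∂/∂z)(w*z + 3*x^2) dz = (w) dz, which multiplied by dy ∧ dw gives (-w) dy ∧ dz ∧ dw
Collecting like 3-forms: d(omega) = (x - z) dx ∧ dy ∧ dz + (2*w + 6*x) dx ∧ dy ∧ dw + (z) dx ∧ dz ∧ dw + (-w) dy ∧ dz ∧ dw.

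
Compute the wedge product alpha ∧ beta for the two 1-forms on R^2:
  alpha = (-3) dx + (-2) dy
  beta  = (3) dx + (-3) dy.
alpha ∧ beta = (15) dx ∧ dy

Distribute the wedge, using dx_i ∧ dx_j = -dx_j ∧ dx_i and dx_i ∧ dx_i = 0. For each pair (i, j) with i < j, the coefficient of dx_i ∧ dx_j in alpha ∧ beta is (alpha_i * beta_j - alpha_j * beta_i). Collecting: alpha ∧ beta = (15) dx ∧ dy.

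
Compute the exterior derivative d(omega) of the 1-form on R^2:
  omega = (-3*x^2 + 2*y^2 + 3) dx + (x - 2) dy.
d(omega) = (1 - 4*y) dx ∧ dy

For a 1-form omega = sum_i f_i dx_i, the exterior derivative is
  d(omega) = sum_{i < j} (∂f_j/∂x_i - ∂f_i/∂x_j) dx_i ∧ dx_j.
  coefficient of dx ∧ dy: ∂f_2/∂x - ∂f_1/∂y = ∂(x - 2)/∂x - ∂(-3*x^2 + 2*y^2 + 3)/∂y = 1 - 4*y
Assembling: d(omega) = (1 - 4*y) dx ∧ dy.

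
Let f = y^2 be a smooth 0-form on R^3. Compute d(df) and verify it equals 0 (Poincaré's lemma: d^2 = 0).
d(df) = 0

Step 1: df = sum_i (∂f/∂x_i) dx_i = (0) dx + (2*y) dy + (0) dz.
Step 2: Apply d again. Using the 1-form formula, the coefficient of dx ∧ dy in d(df) is ∂^2 f/∂x ∂y - ∂^2 f/∂y ∂x = (0) - (0) = 0 (equality of mixed partials for smooth f).
Similarly for dx ∧ dz and dy ∧ dz — all coefficients vanish. So d(df) = 0.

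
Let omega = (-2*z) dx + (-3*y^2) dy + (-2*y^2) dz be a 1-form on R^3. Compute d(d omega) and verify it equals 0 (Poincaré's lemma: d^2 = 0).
d(d omega) = 0

Step 1: d omega = sum_{i<j} (∂f_j/∂x_i - ∂f_i/∂x_j) dx_i ∧ dx_j:
  coeff of dx ∧ dy: 0
  coeff of dx ∧ dz: 2
  coeff of dy ∧ dz: -4*y
Step 2: Apply d again to each 2-form coefficient. The only possible 3-form in R^3 is dx ∧ dy ∧ dz, with coefficient
  ∂(coeff of dy∧dz)/∂x - ∂(coeff of dx∧dz)/∂y + ∂(coeff of dx∧dy)/∂z
  = ∂/∂x (-4*y) - ∂/∂y (2) + ∂/∂z (0).
Each of these terms simplifies to sums of mixed partials that cancel in pairs. The result is 0 (by equality of mixed partials for smooth functions — Schwarz / Clairaut).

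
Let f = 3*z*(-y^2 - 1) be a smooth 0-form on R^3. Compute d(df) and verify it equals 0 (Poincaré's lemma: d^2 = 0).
d(df) = 0

Step 1: df = sum_i (∂f/∂x_i) dx_i = (0) dx + (-6*y*z) dy + (-3*y^2 - 3) dz.
Step 2: Apply d again. Using the 1-form formula, the coefficient of dx ∧ dy in d(df) is ∂^2 f/∂x ∂y - ∂^2 f/∂y ∂x = (0) - (0) = 0 (equality of mixed partials for smooth f).
Similarly for dx ∧ dz and dy ∧ dz — all coefficients vanish. So d(df) = 0.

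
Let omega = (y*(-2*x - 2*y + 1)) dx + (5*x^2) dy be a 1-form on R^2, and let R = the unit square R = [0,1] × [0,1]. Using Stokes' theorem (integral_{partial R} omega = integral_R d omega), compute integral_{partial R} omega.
integral_(partial R) omega = 7

Stokes: integral_partial_R omega = integral_R d omega with d omega = (∂Q/∂x - ∂P/∂y) dx ∧ dy.
  ∂Q/∂x = 10*x
  ∂P/∂y = -2*x - 4*y + 1
  integrand = ∂Q/∂x - ∂P/∂y = 12*x + 4*y - 1.
Integrating over R: integral_0^1 integral_0^1 (12*x + 4*y - 1) dx dy = 7.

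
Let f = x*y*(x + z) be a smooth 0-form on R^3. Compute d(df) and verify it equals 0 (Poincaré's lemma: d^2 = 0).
d(df) = 0

Step 1: df = sum_i (∂f/∂x_i) dx_i = (y*(2*x + z)) dx + (x*(x + z)) dy + (x*y) dz.
Step 2: Apply d again. Using the 1-form formula, the coefficient of dx ∧ dy in d(df) is ∂^2 f/∂x ∂y - ∂^2 f/∂y ∂x = (2*x + z) - (2*x + z) = 0 (equality of mixed partials for smooth f).
Similarly for dx ∧ dz and dy ∧ dz — all coefficients vanish. So d(df) = 0.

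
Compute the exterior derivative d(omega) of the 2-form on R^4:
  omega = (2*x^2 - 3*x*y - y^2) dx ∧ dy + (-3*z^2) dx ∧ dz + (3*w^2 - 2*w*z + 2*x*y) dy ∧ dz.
d(omega) = (2*y) dx ∧ dy ∧ dz + (6*w - 2*z) dy ∧ dz ∧ dw

For a 2-form omega = sum_{i<j} g_{ij} dx_i ∧ dx_j, the exterior derivative is
  d(omega) = sum_{i<j} d(g_{ij}) ∧ dx_i ∧ dx_j = sum_{i<j, k} (∂g_{ij}/∂x_k) dx_k ∧ dx_i ∧ dx_j.
Expand each term, using dx_k ∧ dx_i ∧ dx_j = sgn(permutation) dx_{(a)} ∧ dx_{(b)} ∧ dx_{(c)} with (a < b < c) sorted:
  d(3*w^2 - 2*w*z + 2*x*y) includes (∂/∂x)(3*w^2 - 2*w*z + 2*x*y) dx = (2*y) dx, which multiplied by dy ∧ dz gives (2*y) dx ∧ dy ∧ dz
  d(3*w^2 - 2*w*z + 2*x*y) includes (∂/∂w)(3*w^2 - 2*w*z + 2*x*y) dw = (6*w - 2*z) dw, which multiplied by dy ∧ dz gives (6*w - 2*z) dy ∧ dz ∧ dw
Collecting like 3-forms: d(omega) = (2*y) dx ∧ dy ∧ dz + (6*w - 2*z) dy ∧ dz ∧ dw.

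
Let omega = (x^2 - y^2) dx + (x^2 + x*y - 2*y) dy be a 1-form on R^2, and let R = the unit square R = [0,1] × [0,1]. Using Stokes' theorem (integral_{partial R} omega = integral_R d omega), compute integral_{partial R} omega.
integral_(partial R) omega = 5/2

Stokes: integral_partial_R omega = integral_R d omega with d omega = (∂Q/∂x - ∂P/∂y) dx ∧ dy.
  ∂Q/∂x = 2*x + y
  ∂P/∂y = -2*y
  integrand = ∂Q/∂x - ∂P/∂y = 2*x + 3*y.
Integrating over R: integral_0^1 integral_0^1 (2*x + 3*y) dx dy = 5/2.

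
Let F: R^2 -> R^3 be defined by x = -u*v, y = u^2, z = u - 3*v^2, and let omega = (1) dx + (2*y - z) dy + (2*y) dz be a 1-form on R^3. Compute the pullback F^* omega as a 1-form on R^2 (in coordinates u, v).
F^* omega = (4*u^3 + 6*u*v^2 - v) du + (u*(-12*u*v - 1)) dv

Using F^*(f dg) = (f ∘ F) d(g ∘ F), substitute each coordinate x_i by F_i(u, v) in f_i, and replace dx_i by d F_i = (∂F_i/∂u) du + (∂F_i/∂v) dv.
  For the x component: f_1(F) = 1; d F_1 = (-v) du + (-u) dv
  For the y component: f_2(F) = 2*u^2 - u + 3*v^2; d F_2 = (2*u) du + (0) dv
  For the z component: f_3(F) = 2*u^2; d F_3 = (1) du + (-6*v) dv
Combining and collecting du, dv coefficients:
  coeff of du: 4*u^3 + 6*u*v^2 - v
  coeff of dv: u*(-12*u*v - 1)
F^* omega = (4*u^3 + 6*u*v^2 - v) du + (u*(-12*u*v - 1)) dv.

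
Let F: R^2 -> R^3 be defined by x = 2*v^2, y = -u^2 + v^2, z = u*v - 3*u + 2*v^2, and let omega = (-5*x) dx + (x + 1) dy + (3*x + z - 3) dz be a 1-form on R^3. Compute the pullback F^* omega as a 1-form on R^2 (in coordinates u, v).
F^* omega = (-3*u*v^2 - 6*u*v + 7*u + 8*v^3 - 24*v^2 - 3*v + 9) du + (u^2*v - 3*u^2 + 12*u*v^2 - 12*u*v - 3*u - 4*v^3 - 10*v) dv

Using F^*(f dg) = (f ∘ F) d(g ∘ F), substitute each coordinate x_i by F_i(u, v) in f_i, and replace dx_i by d F_i = (∂F_i/∂u) du + (∂F_i/∂v) dv.
  For the x component: f_1(F) = -10*v^2; d F_1 = (0) du + (4*v) dv
  For the y component: f_2(F) = 2*v^2 + 1; d F_2 = (-2*u) du + (2*v) dv
  For the z component: f_3(F) = u*v - 3*u + 8*v^2 - 3; d F_3 = (v - 3) du + (u + 4*v) dv
Combining and collecting du, dv coefficients:
  coeff of du: -3*u*v^2 - 6*u*v + 7*u + 8*v^3 - 24*v^2 - 3*v + 9
  coeff of dv: u^2*v - 3*u^2 + 12*u*v^2 - 12*u*v - 3*u - 4*v^3 - 10*v
F^* omega = (-3*u*v^2 - 6*u*v + 7*u + 8*v^3 - 24*v^2 - 3*v + 9) du + (u^2*v - 3*u^2 + 12*u*v^2 - 12*u*v - 3*u - 4*v^3 - 10*v) dv.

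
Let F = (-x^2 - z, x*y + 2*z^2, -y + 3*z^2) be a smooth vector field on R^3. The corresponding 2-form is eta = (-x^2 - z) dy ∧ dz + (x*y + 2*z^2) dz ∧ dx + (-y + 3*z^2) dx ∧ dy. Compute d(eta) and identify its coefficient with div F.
d(eta) = (-x + 6*z) dx ∧ dy ∧ dz; div F = -x + 6*z

For a 2-form in R^3 of the form above, applying d gives a 3-form with coefficient ∂P/∂x + ∂Q/∂y + ∂R/∂z:
  ∂P/∂x = -2*x
  ∂Q/∂y = x
  ∂R/∂z = 6*z
Sum = -x + 6*z, which is exactly div F.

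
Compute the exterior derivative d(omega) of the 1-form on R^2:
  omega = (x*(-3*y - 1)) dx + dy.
d(omega) = (3*x) dx ∧ dy

For a 1-form omega = sum_i f_i dx_i, the exterior derivative is
  d(omega) = sum_{i < j} (∂f_j/∂x_i - ∂f_i/∂x_j) dx_i ∧ dx_j.
  coefficient of dx ∧ dy: ∂f_2/∂x - ∂f_1/∂y = ∂(1)/∂x - ∂(x*(-3*y - 1))/∂y = 3*x
Assembling: d(omega) = (3*x) dx ∧ dy.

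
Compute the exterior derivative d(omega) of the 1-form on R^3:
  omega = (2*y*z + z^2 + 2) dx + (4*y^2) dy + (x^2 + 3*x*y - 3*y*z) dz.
d(omega) = (-2*z) dx ∧ dy + (2*x + y - 2*z) dx ∧ dz + (3*x - 3*z) dy ∧ dz

For a 1-form omega = sum_i f_i dx_i, the exterior derivative is
  d(omega) = sum_{i < j} (∂f_j/∂x_i - ∂f_i/∂x_j) dx_i ∧ dx_j.
  coefficient of dx ∧ dy: ∂f_2/∂x - ∂f_1/∂y = ∂(4*y^2)/∂x - ∂(2*y*z + z^2 + 2)/∂y = -2*z
  coefficient of dx ∧ dz: ∂f_3/∂x - ∂f_1/∂z = ∂(x^2 + 3*x*y - 3*y*z)/∂x - ∂(2*y*z + z^2 + 2)/∂z = 2*x + y - 2*z
  coefficient of dy ∧ dz: ∂f_3/∂y - ∂f_2/∂z = ∂(x^2 + 3*x*y - 3*y*z)/∂y - ∂(4*y^2)/∂z = 3*x - 3*z
Assembling: d(omega) = (-2*z) dx ∧ dy + (2*x + y - 2*z) dx ∧ dz + (3*x - 3*z) dy ∧ dz.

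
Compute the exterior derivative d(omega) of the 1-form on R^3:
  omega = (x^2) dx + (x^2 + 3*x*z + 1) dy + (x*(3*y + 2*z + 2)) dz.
d(omega) = (2*x + 3*z) dx ∧ dy + (3*y + 2*z + 2) dx ∧ dz

For a 1-form omega = sum_i f_i dx_i, the exterior derivative is
  d(omega) = sum_{i < j} (∂f_j/∂x_i - ∂f_i/∂x_j) dx_i ∧ dx_j.
  coefficient of dx ∧ dy: ∂f_2/∂x - ∂f_1/∂y = ∂(x^2 + 3*x*z + 1)/∂x - ∂(x^2)/∂y = 2*x + 3*z
  coefficient of dx ∧ dz: ∂f_3/∂x - ∂f_1/∂z = ∂(x*(3*y + 2*z + 2))/∂x - ∂(x^2)/∂z = 3*y + 2*z + 2
Assembling: d(omega) = (2*x + 3*z) dx ∧ dy + (3*y + 2*z + 2) dx ∧ dz.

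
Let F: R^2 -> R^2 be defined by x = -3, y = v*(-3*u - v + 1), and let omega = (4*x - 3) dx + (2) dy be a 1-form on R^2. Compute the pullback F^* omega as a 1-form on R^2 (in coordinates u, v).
F^* omega = (-6*v) du + (-6*u - 4*v + 2) dv

Using F^*(f dg) = (f ∘ F) d(g ∘ F), substitute each coordinate x_i by F_i(u, v) in f_i, and replace dx_i by d F_i = (∂F_i/∂u) du + (∂F_i/∂v) dv.
  For the x component: f_1(F) = -15; d F_1 = (0) du + (0) dv
  For the y component: f_2(F) = 2; d F_2 = (-3*v) du + (-3*u - 2*v + 1) dv
Combining and collecting du, dv coefficients:
  coeff of du: -6*v
  coeff of dv: -6*u - 4*v + 2
F^* omega = (-6*v) du + (-6*u - 4*v + 2) dv.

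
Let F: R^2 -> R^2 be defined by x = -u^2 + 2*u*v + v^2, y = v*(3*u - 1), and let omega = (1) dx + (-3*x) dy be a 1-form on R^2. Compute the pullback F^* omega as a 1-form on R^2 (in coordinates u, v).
F^* omega = (9*u^2*v - 18*u*v^2 - 2*u - 9*v^3 + 2*v) du + (9*u^3 - 18*u^2*v - 3*u^2 - 9*u*v^2 + 6*u*v + 2*u + 3*v^2 + 2*v) dv

Using F^*(f dg) = (f ∘ F) d(g ∘ F), substitute each coordinate x_i by F_i(u, v) in f_i, and replace dx_i by d F_i = (∂F_i/∂u) du + (∂F_i/∂v) dv.
  For the x component: f_1(F) = 1; d F_1 = (-2*u + 2*v) du + (2*u + 2*v) dv
  For the y component: f_2(F) = 3*u^2 - 6*u*v - 3*v^2; d F_2 = (3*v) du + (3*u - 1) dv
Combining and collecting du, dv coefficients:
  coeff of du: 9*u^2*v - 18*u*v^2 - 2*u - 9*v^3 + 2*v
  coeff of dv: 9*u^3 - 18*u^2*v - 3*u^2 - 9*u*v^2 + 6*u*v + 2*u + 3*v^2 + 2*v
F^* omega = (9*u^2*v - 18*u*v^2 - 2*u - 9*v^3 + 2*v) du + (9*u^3 - 18*u^2*v - 3*u^2 - 9*u*v^2 + 6*u*v + 2*u + 3*v^2 + 2*v) dv.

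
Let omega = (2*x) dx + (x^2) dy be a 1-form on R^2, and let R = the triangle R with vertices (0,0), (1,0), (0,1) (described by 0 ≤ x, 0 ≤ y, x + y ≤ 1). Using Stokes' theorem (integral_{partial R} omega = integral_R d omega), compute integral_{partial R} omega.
integral_(partial R) omega = 1/3

Stokes: integral_partial_R omega = integral_R d omega with d omega = (∂Q/∂x - ∂P/∂y) dx ∧ dy.
  ∂Q/∂x = 2*x
  ∂P/∂y = 0
  integrand = ∂Q/∂x - ∂P/∂y = 2*x.
Integrating over R: integral_0^1 integral_0^{1-x} (2*x) dy dx = 1/3.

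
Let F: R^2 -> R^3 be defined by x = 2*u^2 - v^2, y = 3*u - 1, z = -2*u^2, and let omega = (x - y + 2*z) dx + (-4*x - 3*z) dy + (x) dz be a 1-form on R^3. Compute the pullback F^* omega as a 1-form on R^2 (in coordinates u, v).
F^* omega = (-16*u^3 - 18*u^2 + 4*u + 12*v^2) du + (2*v*(2*u^2 + 3*u + v^2 - 1)) dv

Using F^*(f dg) = (f ∘ F) d(g ∘ F), substitute each coordinate x_i by F_i(u, v) in f_i, and replace dx_i by d F_i = (∂F_i/∂u) du + (∂F_i/∂v) dv.
  For the x component: f_1(F) = -2*u^2 - 3*u - v^2 + 1; d F_1 = (4*u) du + (-2*v) dv
  For the y component: f_2(F) = -2*u^2 + 4*v^2; d F_2 = (3) du + (0) dv
  For the z component: f_3(F) = 2*u^2 - v^2; d F_3 = (-4*u) du + (0) dv
Combining and collecting du, dv coefficients:
  coeff of du: -16*u^3 - 18*u^2 + 4*u + 12*v^2
  coeff of dv: 2*v*(2*u^2 + 3*u + v^2 - 1)
F^* omega = (-16*u^3 - 18*u^2 + 4*u + 12*v^2) du + (2*v*(2*u^2 + 3*u + v^2 - 1)) dv.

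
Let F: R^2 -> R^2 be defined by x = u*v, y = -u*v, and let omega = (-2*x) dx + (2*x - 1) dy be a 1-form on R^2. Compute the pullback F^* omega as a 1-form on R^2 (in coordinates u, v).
F^* omega = (v*(-4*u*v + 1)) du + (u*(-4*u*v + 1)) dv

Using F^*(f dg) = (f ∘ F) d(g ∘ F), substitute each coordinate x_i by F_i(u, v) in f_i, and replace dx_i by d F_i = (∂F_i/∂u) du + (∂F_i/∂v) dv.
  For the x component: f_1(F) = -2*u*v; d F_1 = (v) du + (u) dv
  For the y component: f_2(F) = 2*u*v - 1; d F_2 = (-v) du + (-u) dv
Combining and collecting du, dv coefficients:
  coeff of du: v*(-4*u*v + 1)
  coeff of dv: u*(-4*u*v + 1)
F^* omega = (v*(-4*u*v + 1)) du + (u*(-4*u*v + 1)) dv.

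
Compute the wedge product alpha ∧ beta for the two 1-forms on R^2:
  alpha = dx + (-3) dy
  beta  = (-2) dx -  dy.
alpha ∧ beta = (-7) dx ∧ dy

Distribute the wedge, using dx_i ∧ dx_j = -dx_j ∧ dx_i and dx_i ∧ dx_i = 0. For each pair (i, j) with i < j, the coefficient of dx_i ∧ dx_j in alpha ∧ beta is (alpha_i * beta_j - alpha_j * beta_i). Collecting: alpha ∧ beta = (-7) dx ∧ dy.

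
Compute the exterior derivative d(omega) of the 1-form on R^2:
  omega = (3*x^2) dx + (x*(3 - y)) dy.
d(omega) = (3 - y) dx ∧ dy

For a 1-form omega = sum_i f_i dx_i, the exterior derivative is
  d(omega) = sum_{i < j} (∂f_j/∂x_i - ∂f_i/∂x_j) dx_i ∧ dx_j.
  coefficient of dx ∧ dy: ∂f_2/∂x - ∂f_1/∂y = ∂(x*(3 - y))/∂x - ∂(3*x^2)/∂y = 3 - y
Assembling: d(omega) = (3 - y) dx ∧ dy.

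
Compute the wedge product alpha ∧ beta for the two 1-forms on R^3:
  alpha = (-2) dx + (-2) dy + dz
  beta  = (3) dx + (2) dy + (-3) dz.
alpha ∧ beta = (2) dx ∧ dy + (3) dx ∧ dz + (4) dy ∧ dz

Distribute the wedge, using dx_i ∧ dx_j = -dx_j ∧ dx_i and dx_i ∧ dx_i = 0. For each pair (i, j) with i < j, the coefficient of dx_i ∧ dx_j in alpha ∧ beta is (alpha_i * beta_j - alpha_j * beta_i). Collecting: alpha ∧ beta = (2) dx ∧ dy + (3) dx ∧ dz + (4) dy ∧ dz.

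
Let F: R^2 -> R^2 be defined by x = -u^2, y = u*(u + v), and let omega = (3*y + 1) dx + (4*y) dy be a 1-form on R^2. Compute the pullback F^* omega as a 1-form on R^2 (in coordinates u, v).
F^* omega = (2*u*(u^2 + 3*u*v + 2*v^2 - 1)) du + (4*u^2*(u + v)) dv

Using F^*(f dg) = (f ∘ F) d(g ∘ F), substitute each coordinate x_i by F_i(u, v) in f_i, and replace dx_i by d F_i = (∂F_i/∂u) du + (∂F_i/∂v) dv.
  For the x component: f_1(F) = 3*u^2 + 3*u*v + 1; d F_1 = (-2*u) du + (0) dv
  For the y component: f_2(F) = 4*u*(u + v); d F_2 = (2*u + v) du + (u) dv
Combining and collecting du, dv coefficients:
  coeff of du: 2*u*(u^2 + 3*u*v + 2*v^2 - 1)
  coeff of dv: 4*u^2*(u + v)
F^* omega = (2*u*(u^2 + 3*u*v + 2*v^2 - 1)) du + (4*u^2*(u + v)) dv.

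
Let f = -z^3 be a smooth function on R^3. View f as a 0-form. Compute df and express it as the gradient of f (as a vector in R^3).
df = (0) dx + (0) dy + (-3*z^2) dz; grad f = (0, 0, -3*z^2)

For a 0-form f, d f = (∂f/∂x) dx + (∂f/∂y) dy + (∂f/∂z) dz. The components of the vector representation are exactly the entries of grad f in Cartesian coordinates:
  ∂f/∂x = 0
  ∂f/∂y = 0
  ∂f/∂z = -3*z^2.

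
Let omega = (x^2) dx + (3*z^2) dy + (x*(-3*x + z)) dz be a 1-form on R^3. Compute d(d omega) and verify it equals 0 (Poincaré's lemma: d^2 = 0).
d(d omega) = 0

Step 1: d omega = sum_{i<j} (∂f_j/∂x_i - ∂f_i/∂x_j) dx_i ∧ dx_j:
  coeff of dx ∧ dy: 0
  coeff of dx ∧ dz: -6*x + z
  coeff of dy ∧ dz: -6*z
Step 2: Apply d again to each 2-form coefficient. The only possible 3-form in R^3 is dx ∧ dy ∧ dz, with coefficient
  ∂(coeff of dy∧dz)/∂x - ∂(coeff of dx∧dz)/∂y + ∂(coeff of dx∧dy)/∂z
  = ∂/∂x (-6*z) - ∂/∂y (-6*x + z) + ∂/∂z (0).
Each of these terms simplifies to sums of mixed partials that cancel in pairs. The result is 0 (by equality of mixed partials for smooth functions — Schwarz / Clairaut).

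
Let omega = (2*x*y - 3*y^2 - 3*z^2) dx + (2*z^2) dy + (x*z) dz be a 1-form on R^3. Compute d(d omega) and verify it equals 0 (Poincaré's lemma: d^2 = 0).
d(d omega) = 0

Step 1: d omega = sum_{i<j} (∂f_j/∂x_i - ∂f_i/∂x_j) dx_i ∧ dx_j:
  coeff of dx ∧ dy: -2*x + 6*y
  coeff of dx ∧ dz: 7*z
  coeff of dy ∧ dz: -4*z
Step 2: Apply d again to each 2-form coefficient. The only possible 3-form in R^3 is dx ∧ dy ∧ dz, with coefficient
  ∂(coeff of dy∧dz)/∂x - ∂(coeff of dx∧dz)/∂y + ∂(coeff of dx∧dy)/∂z
  = ∂/∂x (-4*z) - ∂/∂y (7*z) + ∂/∂z (-2*x + 6*y).
Each of these terms simplifies to sums of mixed partials that cancel in pairs. The result is 0 (by equality of mixed partials for smooth functions — Schwarz / Clairaut).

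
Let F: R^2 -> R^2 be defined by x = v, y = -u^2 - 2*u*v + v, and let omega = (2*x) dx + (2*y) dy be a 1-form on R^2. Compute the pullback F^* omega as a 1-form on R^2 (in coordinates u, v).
F^* omega = (4*u^3 + 12*u^2*v + 8*u*v^2 - 4*u*v - 4*v^2) du + (4*u^3 + 8*u^2*v - 2*u^2 - 8*u*v + 4*v) dv

Using F^*(f dg) = (f ∘ F) d(g ∘ F), substitute each coordinate x_i by F_i(u, v) in f_i, and replace dx_i by d F_i = (∂F_i/∂u) du + (∂F_i/∂v) dv.
  For the x component: f_1(F) = 2*v; d F_1 = (0) du + (1) dv
  For the y component: f_2(F) = -2*u^2 - 4*u*v + 2*v; d F_2 = (-2*u - 2*v) du + (1 - 2*u) dv
Combining and collecting du, dv coefficients:
  coeff of du: 4*u^3 + 12*u^2*v + 8*u*v^2 - 4*u*v - 4*v^2
  coeff of dv: 4*u^3 + 8*u^2*v - 2*u^2 - 8*u*v + 4*v
F^* omega = (4*u^3 + 12*u^2*v + 8*u*v^2 - 4*u*v - 4*v^2) du + (4*u^3 + 8*u^2*v - 2*u^2 - 8*u*v + 4*v) dv.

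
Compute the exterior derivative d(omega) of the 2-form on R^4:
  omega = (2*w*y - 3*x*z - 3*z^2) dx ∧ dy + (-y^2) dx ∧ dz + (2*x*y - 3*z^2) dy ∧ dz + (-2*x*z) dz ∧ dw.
d(omega) = (-3*x + 4*y - 6*z) dx ∧ dy ∧ dz + (2*y) dx ∧ dy ∧ dw + (-2*z) dx ∧ dz ∧ dw

For a 2-form omega = sum_{i<j} g_{ij} dx_i ∧ dx_j, the exterior derivative is
  d(omega) = sum_{i<j} d(g_{ij}) ∧ dx_i ∧ dx_j = sum_{i<j, k} (∂g_{ij}/∂x_k) dx_k ∧ dx_i ∧ dx_j.
Expand each term, using dx_k ∧ dx_i ∧ dx_j = sgn(permutation) dx_{(a)} ∧ dx_{(b)} ∧ dx_{(c)} with (a < b < c) sorted:
  d(2*w*y - 3*x*z - 3*z^2) includes (∂/∂z)(2*w*y - 3*x*z - 3*z^2) dz = (-3*x - 6*z) dz, which multiplied by dx ∧ dy gives (-3*x - 6*z) dx ∧ dy ∧ dz
  d(2*w*y - 3*x*z - 3*z^2) includes (∂/∂w)(2*w*y - 3*x*z - 3*z^2) dw = (2*y) dw, which multiplied by dx ∧ dy gives (2*y) dx ∧ dy ∧ dw
  d(-y^2) includes (∂/∂y)(-y^2) dy = (-2*y) dy, which multiplied by dx ∧ dz gives (2*y) dx ∧ dy ∧ dz
  d(2*x*y - 3*z^2) includes (∂/∂x)(2*x*y - 3*z^2) dx = (2*y) dx, which multiplied by dy ∧ dz gives (2*y) dx ∧ dy ∧ dz
  d(-2*x*z) includes (∂/∂x)(-2*x*z) dx = (-2*z) dx, which multiplied by dz ∧ dw gives (-2*z) dx ∧ dz ∧ dw
Collecting like 3-forms: d(omega) = (-3*x + 4*y - 6*z) dx ∧ dy ∧ dz + (2*y) dx ∧ dy ∧ dw + (-2*z) dx ∧ dz ∧ dw.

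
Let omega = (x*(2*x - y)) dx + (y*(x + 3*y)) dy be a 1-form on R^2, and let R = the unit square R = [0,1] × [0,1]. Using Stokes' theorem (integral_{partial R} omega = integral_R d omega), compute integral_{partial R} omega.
integral_(partial R) omega = 1

Stokes: integral_partial_R omega = integral_R d omega with d omega = (∂Q/∂x - ∂P/∂y) dx ∧ dy.
  ∂Q/∂x = y
  ∂P/∂y = -x
  integrand = ∂Q/∂x - ∂P/∂y = x + y.
Integrating over R: integral_0^1 integral_0^1 (x + y) dx dy = 1.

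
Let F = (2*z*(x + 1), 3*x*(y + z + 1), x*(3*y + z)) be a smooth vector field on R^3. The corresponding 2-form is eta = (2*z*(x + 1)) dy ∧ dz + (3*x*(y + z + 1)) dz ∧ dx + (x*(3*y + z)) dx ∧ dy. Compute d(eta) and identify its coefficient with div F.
d(eta) = (4*x + 2*z) dx ∧ dy ∧ dz; div F = 4*x + 2*z

For a 2-form in R^3 of the form above, applying d gives a 3-form with coefficient ∂P/∂x + ∂Q/∂y + ∂R/∂z:
  ∂P/∂x = 2*z
  ∂Q/∂y = 3*x
  ∂R/∂z = x
Sum = 4*x + 2*z, which is exactly div F.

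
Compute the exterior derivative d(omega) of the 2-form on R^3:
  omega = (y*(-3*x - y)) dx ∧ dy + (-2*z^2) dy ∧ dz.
d(omega) = 0

For a 2-form omega = sum_{i<j} g_{ij} dx_i ∧ dx_j, the exterior derivative is
  d(omega) = sum_{i<j} d(g_{ij}) ∧ dx_i ∧ dx_j = sum_{i<j, k} (∂g_{ij}/∂x_k) dx_k ∧ dx_i ∧ dx_j.
Expand each term, using dx_k ∧ dx_i ∧ dx_j = sgn(permutation) dx_{(a)} ∧ dx_{(b)} ∧ dx_{(c)} with (a < b < c) sorted:

Collecting like 3-forms: d(omega) = 0.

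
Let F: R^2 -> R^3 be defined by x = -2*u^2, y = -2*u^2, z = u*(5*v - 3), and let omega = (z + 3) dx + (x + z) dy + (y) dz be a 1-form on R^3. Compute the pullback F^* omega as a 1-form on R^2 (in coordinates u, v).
F^* omega = (2*u*(4*u^2 - 25*u*v + 15*u - 6)) du + (-10*u^3) dv

Using F^*(f dg) = (f ∘ F) d(g ∘ F), substitute each coordinate x_i by F_i(u, v) in f_i, and replace dx_i by d F_i = (∂F_i/∂u) du + (∂F_i/∂v) dv.
  For the x component: f_1(F) = 5*u*v - 3*u + 3; d F_1 = (-4*u) du + (0) dv
  For the y component: f_2(F) = u*(-2*u + 5*v - 3); d F_2 = (-4*u) du + (0) dv
  For the z component: f_3(F) = -2*u^2; d F_3 = (5*v - 3) du + (5*u) dv
Combining and collecting du, dv coefficients:
  coeff of du: 2*u*(4*u^2 - 25*u*v + 15*u - 6)
  coeff of dv: -10*u^3
F^* omega = (2*u*(4*u^2 - 25*u*v + 15*u - 6)) du + (-10*u^3) dv.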